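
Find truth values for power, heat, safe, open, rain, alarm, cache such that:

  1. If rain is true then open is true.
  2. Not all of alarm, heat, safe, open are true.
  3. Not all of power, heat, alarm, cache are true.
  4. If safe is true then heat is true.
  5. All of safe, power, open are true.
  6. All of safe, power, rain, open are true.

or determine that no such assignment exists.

power=T; heat=T; safe=T; open=T; rain=T; alarm=F; cache=F

  (1) rain=T ⇒ open: T ✓
  (2) {alarm, heat, safe, open}: 3/4 true — not all ✓
  (3) {power, heat, alarm, cache}: 2/4 true — not all ✓
  (4) safe=T ⇒ heat: T ✓
  (5) {safe, power, open}: all 3 true ✓
  (6) {safe, power, rain, open}: all 4 true ✓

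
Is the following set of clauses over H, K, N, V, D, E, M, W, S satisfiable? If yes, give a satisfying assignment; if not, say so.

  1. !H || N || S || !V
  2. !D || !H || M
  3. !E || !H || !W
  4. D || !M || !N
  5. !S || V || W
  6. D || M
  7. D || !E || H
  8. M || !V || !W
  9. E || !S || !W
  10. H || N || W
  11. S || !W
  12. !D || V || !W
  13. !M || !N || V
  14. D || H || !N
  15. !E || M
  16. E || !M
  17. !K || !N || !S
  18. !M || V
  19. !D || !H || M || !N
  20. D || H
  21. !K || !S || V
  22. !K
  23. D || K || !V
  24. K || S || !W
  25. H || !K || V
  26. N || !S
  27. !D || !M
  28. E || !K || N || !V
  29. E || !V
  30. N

Unit clause (!K) forces K = False.
Unit clause (N) forces N = True.
Set H = False.
  then (D || H || !N) forces D = True.
  then (!D || !M) forces M = False.
  then (!E || M) forces E = False.
  then (E || !V) forces V = False.
  then (!D || V || !W) forces W = False.
  then (!S || V || W) forces S = False.
All clauses satisfied.

H: False, K: False, N: True, V: False, D: True, E: False, M: False, W: False, S: False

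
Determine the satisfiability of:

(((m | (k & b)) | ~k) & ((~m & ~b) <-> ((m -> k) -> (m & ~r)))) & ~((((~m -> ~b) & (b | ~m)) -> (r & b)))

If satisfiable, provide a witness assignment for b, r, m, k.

The formula is unsatisfiable.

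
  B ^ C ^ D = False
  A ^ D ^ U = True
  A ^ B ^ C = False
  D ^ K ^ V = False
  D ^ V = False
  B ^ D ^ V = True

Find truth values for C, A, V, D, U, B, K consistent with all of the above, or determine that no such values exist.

C = True, A = False, V = False, D = False, U = True, B = True, K = False

B ^ C ^ D = T ^ T ^ F = False ✓
A ^ D ^ U = F ^ F ^ T = True ✓
A ^ B ^ C = F ^ T ^ T = False ✓
D ^ K ^ V = F ^ F ^ F = False ✓
D ^ V = F ^ F = False ✓
B ^ D ^ V = T ^ F ^ F = True ✓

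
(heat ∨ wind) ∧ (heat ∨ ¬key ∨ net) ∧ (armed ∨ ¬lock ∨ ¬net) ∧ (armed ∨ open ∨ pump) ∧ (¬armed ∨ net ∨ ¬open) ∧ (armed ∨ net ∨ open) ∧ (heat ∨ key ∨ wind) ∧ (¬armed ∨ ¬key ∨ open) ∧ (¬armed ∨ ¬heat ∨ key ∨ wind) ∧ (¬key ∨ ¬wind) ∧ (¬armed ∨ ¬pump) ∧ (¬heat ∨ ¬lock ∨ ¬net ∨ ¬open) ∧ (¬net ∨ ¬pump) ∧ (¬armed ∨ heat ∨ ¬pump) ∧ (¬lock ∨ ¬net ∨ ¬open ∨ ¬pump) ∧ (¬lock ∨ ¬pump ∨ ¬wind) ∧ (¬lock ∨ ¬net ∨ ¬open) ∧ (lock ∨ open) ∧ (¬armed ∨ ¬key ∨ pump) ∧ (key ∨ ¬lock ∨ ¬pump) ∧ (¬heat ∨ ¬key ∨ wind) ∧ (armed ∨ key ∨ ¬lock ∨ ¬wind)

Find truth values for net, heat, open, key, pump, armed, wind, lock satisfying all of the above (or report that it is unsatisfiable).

Set net = False.
Set heat = True.
Set open = True.
  then (¬armed ∨ net ∨ ¬open) forces armed = False.
Try key = True:
  (¬key ∨ ¬wind) forces wind = False.
  clause (¬heat ∨ ¬key ∨ wind) is falsified — backtrack.
So key = False.
Set pump = False.
Set wind = False.
Set lock = True.
All clauses satisfied.

net: False, heat: True, open: True, key: False, pump: False, armed: False, wind: False, lock: True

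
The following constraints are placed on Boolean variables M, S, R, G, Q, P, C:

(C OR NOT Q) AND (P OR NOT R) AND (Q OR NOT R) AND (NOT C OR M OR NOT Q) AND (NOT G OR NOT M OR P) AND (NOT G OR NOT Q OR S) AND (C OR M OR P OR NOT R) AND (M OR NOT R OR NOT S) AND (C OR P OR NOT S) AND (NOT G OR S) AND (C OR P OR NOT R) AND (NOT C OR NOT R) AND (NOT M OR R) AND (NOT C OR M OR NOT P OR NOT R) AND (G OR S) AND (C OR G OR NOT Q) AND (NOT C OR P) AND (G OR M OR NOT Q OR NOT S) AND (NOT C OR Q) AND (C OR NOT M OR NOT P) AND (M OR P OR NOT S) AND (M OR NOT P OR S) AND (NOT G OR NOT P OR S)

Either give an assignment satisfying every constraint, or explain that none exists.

Set M = False.
Try S = False:
  (NOT G OR S) forces G = False.
  clause (G OR S) is falsified — backtrack.
So S = True.
  then (M OR NOT R OR NOT S) forces R = False.
  then (M OR P OR NOT S) forces P = True.
Set G = False.
  then (G OR M OR NOT Q OR NOT S) forces Q = False.
  then (NOT C OR Q) forces C = False.
All clauses satisfied.

M = False, S = True, R = False, G = False, Q = False, P = True, C = False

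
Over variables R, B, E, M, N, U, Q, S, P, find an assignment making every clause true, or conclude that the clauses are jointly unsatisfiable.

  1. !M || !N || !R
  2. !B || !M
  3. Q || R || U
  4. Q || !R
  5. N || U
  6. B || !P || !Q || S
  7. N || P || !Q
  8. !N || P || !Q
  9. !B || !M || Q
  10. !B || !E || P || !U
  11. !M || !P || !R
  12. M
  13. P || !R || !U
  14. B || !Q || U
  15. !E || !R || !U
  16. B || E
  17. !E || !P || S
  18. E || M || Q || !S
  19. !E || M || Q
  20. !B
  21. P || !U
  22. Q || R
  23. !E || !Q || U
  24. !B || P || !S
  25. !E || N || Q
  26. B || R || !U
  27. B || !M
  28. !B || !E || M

Unsatisfiable — no assignment works.

Case B = True:
  Clause (!B) is falsified — contradiction.
Case B = False:
  (M) forces M = True.
  Clause (B || !M) is falsified — contradiction.
Both cases fail, so the formula is unsatisfiable.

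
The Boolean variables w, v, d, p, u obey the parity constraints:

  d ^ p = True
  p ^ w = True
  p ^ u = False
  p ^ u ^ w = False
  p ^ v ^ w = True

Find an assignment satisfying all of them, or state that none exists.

w=F, v=F, d=F, p=T, u=T

d ^ p = F ^ T = True ✓
p ^ w = T ^ F = True ✓
p ^ u = T ^ T = False ✓
p ^ u ^ w = T ^ T ^ F = False ✓
p ^ v ^ w = T ^ F ^ F = True ✓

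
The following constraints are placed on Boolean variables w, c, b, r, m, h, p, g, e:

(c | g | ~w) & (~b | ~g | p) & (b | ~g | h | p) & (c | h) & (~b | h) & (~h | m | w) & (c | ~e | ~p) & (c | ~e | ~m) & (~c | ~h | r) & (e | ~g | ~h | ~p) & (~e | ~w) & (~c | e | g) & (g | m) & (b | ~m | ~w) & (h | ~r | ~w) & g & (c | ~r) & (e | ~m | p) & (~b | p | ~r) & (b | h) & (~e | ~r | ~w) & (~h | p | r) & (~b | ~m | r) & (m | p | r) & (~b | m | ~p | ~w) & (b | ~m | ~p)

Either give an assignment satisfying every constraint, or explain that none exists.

Unit clause (g) forces g = True.
Set w = True.
  then (~e | ~w) forces e = False.
Set c = True.
Try b = True:
  (~b | ~g | p) forces p = True.
  (~b | h) forces h = True.
  clause (e | ~g | ~h | ~p) is falsified — backtrack.
So b = False.
  then (b | ~m | ~w) forces m = False.
  then (b | h) forces h = True.
  then (~c | ~h | r) forces r = True.
  then (e | ~g | ~h | ~p) forces p = False.
All clauses satisfied.

w = True; c = True; b = False; r = True; m = False; h = True; p = False; g = True; e = False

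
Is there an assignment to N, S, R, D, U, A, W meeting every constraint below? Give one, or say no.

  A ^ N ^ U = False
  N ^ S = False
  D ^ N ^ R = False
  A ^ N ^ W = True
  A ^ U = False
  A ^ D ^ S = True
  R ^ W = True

Unsatisfiable — no assignment works.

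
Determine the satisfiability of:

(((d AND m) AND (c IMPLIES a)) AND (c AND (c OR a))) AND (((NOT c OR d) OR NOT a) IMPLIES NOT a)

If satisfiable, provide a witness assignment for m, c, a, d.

Case c = True: the formula simplifies to ((d AND m) AND a) AND ((d OR NOT a) IMPLIES NOT a).
  a = True: simplifies to (d AND m) AND NOT d.
    d = True: the conjunct NOT d is False.
    d = False: the conjunct d is False.
  a = False: the conjunct a is False.
Case c = False: the conjunct c is False.
Both cases fail — unsatisfiable.

Unsatisfiable — no assignment works.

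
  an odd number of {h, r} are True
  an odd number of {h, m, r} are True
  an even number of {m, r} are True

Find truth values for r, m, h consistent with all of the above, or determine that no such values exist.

r=F, m=F, h=T

{h, r}: 1 true → odd ✓
{h, m, r}: 1 true → odd ✓
{m, r}: 0 true → even ✓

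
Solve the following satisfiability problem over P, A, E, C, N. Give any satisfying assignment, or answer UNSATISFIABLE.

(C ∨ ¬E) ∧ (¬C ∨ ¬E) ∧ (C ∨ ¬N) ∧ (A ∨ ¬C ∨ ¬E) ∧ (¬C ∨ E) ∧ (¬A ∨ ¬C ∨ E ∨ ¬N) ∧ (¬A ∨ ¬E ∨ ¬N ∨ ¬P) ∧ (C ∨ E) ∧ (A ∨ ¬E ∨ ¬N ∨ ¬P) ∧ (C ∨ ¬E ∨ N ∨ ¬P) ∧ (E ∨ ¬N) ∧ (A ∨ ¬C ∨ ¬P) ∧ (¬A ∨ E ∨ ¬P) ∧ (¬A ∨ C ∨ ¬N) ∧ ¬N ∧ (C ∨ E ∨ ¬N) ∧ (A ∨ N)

The formula is unsatisfiable.

Case E = True:
  (C ∨ ¬E) forces C = True.
  Clause (¬C ∨ ¬E) is falsified — contradiction.
Case E = False:
  (¬C ∨ E) forces C = False.
  Clause (C ∨ E) is falsified — contradiction.
Both cases fail, so the formula is unsatisfiable.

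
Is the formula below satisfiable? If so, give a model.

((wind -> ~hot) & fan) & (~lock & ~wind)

fan = True, wind = False, lock = False, hot = False

  (wind -> ~hot) & fan = True
    wind -> ~hot = True
      ~hot = True
  ~lock & ~wind = True
    ~lock = True
    ~wind = True
Both conjuncts True, so the formula holds.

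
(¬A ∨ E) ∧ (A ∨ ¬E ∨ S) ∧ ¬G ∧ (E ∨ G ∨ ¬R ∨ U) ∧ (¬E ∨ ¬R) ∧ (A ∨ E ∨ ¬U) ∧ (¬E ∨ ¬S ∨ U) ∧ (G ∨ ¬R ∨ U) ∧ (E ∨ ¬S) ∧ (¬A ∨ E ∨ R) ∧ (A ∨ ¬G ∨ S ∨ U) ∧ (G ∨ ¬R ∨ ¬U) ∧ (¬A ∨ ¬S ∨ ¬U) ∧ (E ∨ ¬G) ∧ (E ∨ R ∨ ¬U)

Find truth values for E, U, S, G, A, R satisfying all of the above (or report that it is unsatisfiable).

E=F; U=F; S=F; G=F; A=F; R=F

Unit clause (¬G) forces G = False.
Set E = False.
  then (¬A ∨ E) forces A = False.
  then (A ∨ E ∨ ¬U) forces U = False.
  then (G ∨ ¬R ∨ U) forces R = False.
  then (E ∨ ¬S) forces S = False.
All clauses satisfied.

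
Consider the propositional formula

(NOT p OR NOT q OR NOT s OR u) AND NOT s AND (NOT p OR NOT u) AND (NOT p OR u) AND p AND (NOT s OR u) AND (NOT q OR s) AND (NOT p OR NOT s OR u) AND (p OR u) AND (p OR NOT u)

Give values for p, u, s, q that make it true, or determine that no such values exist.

Case p = True:
  (NOT s) forces s = False.
  (NOT p OR NOT u) forces u = False.
  Clause (NOT p OR u) is falsified — contradiction.
Case p = False:
  Clause (p) is falsified — contradiction.
Both cases fail, so the formula is unsatisfiable.

The formula is unsatisfiable.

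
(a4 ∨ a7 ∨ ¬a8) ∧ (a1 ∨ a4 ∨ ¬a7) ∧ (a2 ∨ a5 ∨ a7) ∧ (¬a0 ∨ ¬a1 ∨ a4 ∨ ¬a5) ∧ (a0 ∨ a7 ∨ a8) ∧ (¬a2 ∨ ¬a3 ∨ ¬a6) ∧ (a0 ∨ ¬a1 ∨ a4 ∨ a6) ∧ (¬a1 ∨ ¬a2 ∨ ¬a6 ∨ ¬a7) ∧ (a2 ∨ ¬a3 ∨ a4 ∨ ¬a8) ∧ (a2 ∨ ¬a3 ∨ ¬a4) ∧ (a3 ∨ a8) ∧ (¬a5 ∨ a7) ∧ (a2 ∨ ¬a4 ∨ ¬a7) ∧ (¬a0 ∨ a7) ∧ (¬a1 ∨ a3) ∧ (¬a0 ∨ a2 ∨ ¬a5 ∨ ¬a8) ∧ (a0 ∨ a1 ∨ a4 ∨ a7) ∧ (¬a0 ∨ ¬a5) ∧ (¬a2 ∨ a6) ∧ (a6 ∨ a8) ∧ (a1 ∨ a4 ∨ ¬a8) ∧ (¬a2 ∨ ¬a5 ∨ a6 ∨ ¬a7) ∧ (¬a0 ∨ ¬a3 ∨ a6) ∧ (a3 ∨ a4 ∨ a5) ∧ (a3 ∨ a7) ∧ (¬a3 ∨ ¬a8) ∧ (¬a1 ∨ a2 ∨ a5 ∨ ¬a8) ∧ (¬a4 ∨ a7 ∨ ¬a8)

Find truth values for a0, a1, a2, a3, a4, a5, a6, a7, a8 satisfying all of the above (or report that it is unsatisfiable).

Set a0 = True.
  then (¬a0 ∨ a7) forces a7 = True.
  then (¬a0 ∨ ¬a5) forces a5 = False.
Set a1 = True.
  then (¬a1 ∨ a3) forces a3 = True.
  then (¬a0 ∨ ¬a3 ∨ a6) forces a6 = True.
  then (¬a3 ∨ ¬a8) forces a8 = False.
  then (¬a2 ∨ ¬a3 ∨ ¬a6) forces a2 = False.
  then (a2 ∨ ¬a3 ∨ ¬a4) forces a4 = False.
All clauses satisfied.

a0: True; a1: True; a2: False; a3: True; a4: False; a5: False; a6: True; a7: True; a8: False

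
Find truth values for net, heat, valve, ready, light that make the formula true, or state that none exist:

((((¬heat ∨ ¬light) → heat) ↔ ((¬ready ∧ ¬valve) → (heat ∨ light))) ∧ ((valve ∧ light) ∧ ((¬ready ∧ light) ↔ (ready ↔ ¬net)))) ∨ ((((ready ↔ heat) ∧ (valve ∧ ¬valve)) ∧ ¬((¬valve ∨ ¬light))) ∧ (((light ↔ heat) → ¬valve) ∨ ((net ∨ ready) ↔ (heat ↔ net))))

net = True, heat = True, valve = True, ready = False, light = True

  ((((¬heat ∨ ¬light) → heat) ↔ ((¬ready ∧ ¬valve) → (heat ∨ light))) ∧ ((valve ∧ light) ∧ ((¬ready ∧ light) ↔ (ready ↔ ¬net)))) ∨ ((((ready ↔ heat) ∧ (valve ∧ ¬valve)) ∧ ¬((¬valve ∨ ¬light))) ∧ (((light ↔ heat) → ¬valve) ∨ ((net ∨ ready) ↔ (heat ↔ net)))) = True
    (((¬heat ∨ ¬light) → heat) ↔ ((¬ready ∧ ¬valve) → (heat ∨ light))) ∧ ((valve ∧ light) ∧ ((¬ready ∧ light) ↔ (ready ↔ ¬net))) = True
      ((¬heat ∨ ¬light) → heat) ↔ ((¬ready ∧ ¬valve) → (heat ∨ light)) = True
        (¬heat ∨ ¬light) → heat = True
          ¬heat ∨ ¬light = False
            ¬heat = False
            ¬light = False
        (¬ready ∧ ¬valve) → (heat ∨ light) = True
          ¬ready ∧ ¬valve = False
            ¬ready = True
            ¬valve = False
          heat ∨ light = True
      (valve ∧ light) ∧ ((¬ready ∧ light) ↔ (ready ↔ ¬net)) = True
        valve ∧ light = True
        (¬ready ∧ light) ↔ (ready ↔ ¬net) = True
          ¬ready ∧ light = True
            ¬ready = True
          ready ↔ ¬net = True
            ¬net = False
    (((ready ↔ heat) ∧ (valve ∧ ¬valve)) ∧ ¬((¬valve ∨ ¬light))) ∧ (((light ↔ heat) → ¬valve) ∨ ((net ∨ ready) ↔ (heat ↔ net))) = False
      ((ready ↔ heat) ∧ (valve ∧ ¬valve)) ∧ ¬((¬valve ∨ ¬light)) = False
        (ready ↔ heat) ∧ (valve ∧ ¬valve) = False
          ready ↔ heat = False
          valve ∧ ¬valve = False
            ¬valve = False
        ¬((¬valve ∨ ¬light)) = True
          ¬valve ∨ ¬light = False
            ¬valve = False
            ¬light = False
      ((light ↔ heat) → ¬valve) ∨ ((net ∨ ready) ↔ (heat ↔ net)) = True
        (light ↔ heat) → ¬valve = False
          light ↔ heat = True
          ¬valve = False
        (net ∨ ready) ↔ (heat ↔ net) = True
          net ∨ ready = True
          heat ↔ net = True
The formula evaluates to True.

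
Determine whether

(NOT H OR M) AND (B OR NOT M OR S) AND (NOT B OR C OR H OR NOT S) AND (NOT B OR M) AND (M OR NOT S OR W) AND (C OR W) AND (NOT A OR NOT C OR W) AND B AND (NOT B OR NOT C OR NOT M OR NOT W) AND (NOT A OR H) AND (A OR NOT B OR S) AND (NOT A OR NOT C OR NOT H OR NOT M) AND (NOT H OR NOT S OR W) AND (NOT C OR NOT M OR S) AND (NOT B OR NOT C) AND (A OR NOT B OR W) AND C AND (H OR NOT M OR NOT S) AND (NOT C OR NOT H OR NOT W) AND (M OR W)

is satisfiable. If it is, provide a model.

Case C = True:
  (B) forces B = True.
  Clause (NOT B OR NOT C) is falsified — contradiction.
Case C = False:
  Clause (C) is falsified — contradiction.
Both cases fail, so the formula is unsatisfiable.

No satisfying assignment exists.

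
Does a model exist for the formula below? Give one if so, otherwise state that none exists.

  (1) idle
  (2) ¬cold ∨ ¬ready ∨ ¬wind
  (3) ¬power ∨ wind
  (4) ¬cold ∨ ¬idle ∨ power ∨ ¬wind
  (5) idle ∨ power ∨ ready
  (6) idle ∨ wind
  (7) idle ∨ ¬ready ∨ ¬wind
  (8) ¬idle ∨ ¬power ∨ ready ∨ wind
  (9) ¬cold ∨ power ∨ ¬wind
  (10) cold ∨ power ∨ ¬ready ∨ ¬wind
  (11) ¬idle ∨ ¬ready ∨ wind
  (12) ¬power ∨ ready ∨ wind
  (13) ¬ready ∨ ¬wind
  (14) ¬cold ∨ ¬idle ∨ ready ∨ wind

Unit clause (idle) forces idle = True.
Set wind = False.
  then (¬power ∨ wind) forces power = False.
  then (¬idle ∨ ¬ready ∨ wind) forces ready = False.
  then (¬cold ∨ ¬idle ∨ ready ∨ wind) forces cold = False.
All clauses satisfied.

wind = False, cold = False, idle = True, ready = False, power = False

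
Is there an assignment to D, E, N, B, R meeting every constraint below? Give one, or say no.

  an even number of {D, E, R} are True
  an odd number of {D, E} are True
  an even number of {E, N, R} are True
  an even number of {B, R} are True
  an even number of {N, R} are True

D = True, E = False, N = True, B = True, R = True

{D, E, R}: 2 true → even ✓
{D, E}: 1 true → odd ✓
{E, N, R}: 2 true → even ✓
{B, R}: 2 true → even ✓
{N, R}: 2 true → even ✓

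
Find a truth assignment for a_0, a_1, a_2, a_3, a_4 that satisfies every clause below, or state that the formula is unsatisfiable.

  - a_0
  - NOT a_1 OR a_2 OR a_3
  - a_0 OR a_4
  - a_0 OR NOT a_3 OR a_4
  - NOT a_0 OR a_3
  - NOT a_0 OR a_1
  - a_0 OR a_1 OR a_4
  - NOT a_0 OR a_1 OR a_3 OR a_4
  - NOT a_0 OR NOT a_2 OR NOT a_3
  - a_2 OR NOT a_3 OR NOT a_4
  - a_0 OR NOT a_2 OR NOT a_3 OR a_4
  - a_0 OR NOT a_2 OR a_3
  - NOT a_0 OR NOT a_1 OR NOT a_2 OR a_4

Unit clause (a_0) forces a_0 = True.
In (NOT a_0 OR a_3) only a_3 is left, so a_3 = True.
In (NOT a_0 OR a_1) only a_1 is left, so a_1 = True.
In (NOT a_0 OR NOT a_2 OR NOT a_3) only NOT a_2 is left, so a_2 = False.
In (a_2 OR NOT a_3 OR NOT a_4) only NOT a_4 is left, so a_4 = False.
All clauses satisfied.

a_0=T, a_1=T, a_2=F, a_3=T, a_4=F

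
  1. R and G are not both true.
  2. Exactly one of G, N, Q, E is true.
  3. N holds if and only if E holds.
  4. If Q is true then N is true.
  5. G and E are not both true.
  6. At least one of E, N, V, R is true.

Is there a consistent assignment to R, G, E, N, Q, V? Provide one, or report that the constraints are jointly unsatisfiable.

R = False, G = True, E = False, N = False, Q = False, V = True

  (1) R=F, G=T — not both ✓
  (2) {G, N, Q, E}: 1 true — exactly one ✓
  (3) N=F, E=F — same ✓
  (4) Q=F ⇒ N: vacuous ✓
  (5) G=T, E=F — not both ✓
  (6) {E, N, V, R}: 1 true — at least one ✓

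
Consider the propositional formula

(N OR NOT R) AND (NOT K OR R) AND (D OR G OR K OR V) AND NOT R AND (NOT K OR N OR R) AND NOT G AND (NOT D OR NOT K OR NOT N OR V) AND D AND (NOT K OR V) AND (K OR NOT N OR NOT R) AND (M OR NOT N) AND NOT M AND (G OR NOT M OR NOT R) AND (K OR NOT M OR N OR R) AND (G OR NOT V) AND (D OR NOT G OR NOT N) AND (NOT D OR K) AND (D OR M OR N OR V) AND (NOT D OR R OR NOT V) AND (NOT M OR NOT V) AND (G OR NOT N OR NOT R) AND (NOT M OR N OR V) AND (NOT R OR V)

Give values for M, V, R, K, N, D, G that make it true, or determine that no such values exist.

Case D = True:
  (NOT R) forces R = False.
  (NOT K OR R) forces K = False.
  Clause (NOT D OR K) is falsified — contradiction.
Case D = False:
  Clause (D) is falsified — contradiction.
Both cases fail, so the formula is unsatisfiable.

Unsatisfiable — no assignment works.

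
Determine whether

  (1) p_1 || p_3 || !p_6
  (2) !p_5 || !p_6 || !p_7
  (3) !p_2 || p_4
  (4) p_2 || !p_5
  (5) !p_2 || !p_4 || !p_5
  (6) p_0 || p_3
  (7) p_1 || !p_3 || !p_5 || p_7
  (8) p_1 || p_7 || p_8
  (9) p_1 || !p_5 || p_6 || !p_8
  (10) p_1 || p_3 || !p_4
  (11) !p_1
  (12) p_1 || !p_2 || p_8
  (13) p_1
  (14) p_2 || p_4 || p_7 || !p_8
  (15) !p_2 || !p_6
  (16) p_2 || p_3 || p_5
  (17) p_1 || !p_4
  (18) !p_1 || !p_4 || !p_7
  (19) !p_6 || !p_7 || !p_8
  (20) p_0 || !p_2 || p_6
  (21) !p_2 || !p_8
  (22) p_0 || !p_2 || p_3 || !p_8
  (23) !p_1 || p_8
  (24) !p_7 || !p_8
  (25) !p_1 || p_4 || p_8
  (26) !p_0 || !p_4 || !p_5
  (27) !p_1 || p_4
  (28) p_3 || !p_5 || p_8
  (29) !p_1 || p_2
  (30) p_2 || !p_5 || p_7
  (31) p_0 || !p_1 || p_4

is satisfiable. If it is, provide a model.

Case p_1 = True:
  Clause (!p_1) is falsified — contradiction.
Case p_1 = False:
  Clause (p_1) is falsified — contradiction.
Both cases fail, so the formula is unsatisfiable.

The formula is unsatisfiable.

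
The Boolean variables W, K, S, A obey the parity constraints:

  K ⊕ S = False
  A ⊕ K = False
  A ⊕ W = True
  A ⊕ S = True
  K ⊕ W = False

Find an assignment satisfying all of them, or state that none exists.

UNSATISFIABLE

Adding constraints 1, 2, 4 mod 2: every variable appears an even number of times on the left, so the left side is 0.
But the right sides sum to 1 (mod 2). 0 ≠ 1 — the system is inconsistent.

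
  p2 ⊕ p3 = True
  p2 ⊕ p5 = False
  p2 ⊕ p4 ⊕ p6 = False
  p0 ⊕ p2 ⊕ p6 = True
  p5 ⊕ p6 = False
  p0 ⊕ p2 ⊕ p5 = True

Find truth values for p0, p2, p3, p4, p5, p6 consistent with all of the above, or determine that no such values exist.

p0 = True, p2 = True, p3 = False, p4 = False, p5 = True, p6 = True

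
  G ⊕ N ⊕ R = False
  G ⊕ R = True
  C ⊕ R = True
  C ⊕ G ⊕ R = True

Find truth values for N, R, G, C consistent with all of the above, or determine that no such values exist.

N=T, R=T, G=F, C=F

G ⊕ N ⊕ R = F ⊕ T ⊕ T = False ✓
G ⊕ R = F ⊕ T = True ✓
C ⊕ R = F ⊕ T = True ✓
C ⊕ G ⊕ R = F ⊕ F ⊕ T = True ✓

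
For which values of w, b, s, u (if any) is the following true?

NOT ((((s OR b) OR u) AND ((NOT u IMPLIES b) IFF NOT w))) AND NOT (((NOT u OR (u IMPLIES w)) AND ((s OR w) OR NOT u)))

UNSATISFIABLE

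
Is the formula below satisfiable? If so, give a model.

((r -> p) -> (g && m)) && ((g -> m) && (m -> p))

g=T, m=T, r=F, p=T

  (r -> p) -> (g && m) = True
    r -> p = True
    g && m = True
  (g -> m) && (m -> p) = True
    g -> m = True
    m -> p = True
Both conjuncts True, so the formula holds.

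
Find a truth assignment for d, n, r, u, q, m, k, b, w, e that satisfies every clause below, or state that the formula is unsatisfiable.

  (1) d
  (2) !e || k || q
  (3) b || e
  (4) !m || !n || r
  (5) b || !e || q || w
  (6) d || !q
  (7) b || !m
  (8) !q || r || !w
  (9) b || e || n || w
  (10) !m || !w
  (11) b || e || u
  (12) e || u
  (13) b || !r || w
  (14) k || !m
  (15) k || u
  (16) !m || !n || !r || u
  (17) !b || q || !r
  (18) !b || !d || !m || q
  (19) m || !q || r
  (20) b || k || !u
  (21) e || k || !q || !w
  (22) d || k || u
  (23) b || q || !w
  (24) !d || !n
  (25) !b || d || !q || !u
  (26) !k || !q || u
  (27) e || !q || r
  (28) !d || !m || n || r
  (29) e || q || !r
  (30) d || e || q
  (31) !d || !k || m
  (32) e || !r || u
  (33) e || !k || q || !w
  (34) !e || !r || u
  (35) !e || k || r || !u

d: True; n: False; r: True; u: True; q: True; m: False; k: False; b: True; w: True; e: True

Unit clause (d) forces d = True.
In (!d || !n) only !n is left, so n = False.
Set r = True.
Set u = True.
Try q = False:
  (!b || q || !r) forces b = False.
  (b || e) forces e = True.
  (!e || k || q) forces k = True.
  (b || !e || q || w) forces w = True.
  clause (b || q || !w) is falsified — backtrack.
So q = True.
Set m = False.
  then (!d || !k || m) forces k = False.
  then (b || k || !u) forces b = True.
Set w = True.
  then (e || k || !q || !w) forces e = True.
All clauses satisfied.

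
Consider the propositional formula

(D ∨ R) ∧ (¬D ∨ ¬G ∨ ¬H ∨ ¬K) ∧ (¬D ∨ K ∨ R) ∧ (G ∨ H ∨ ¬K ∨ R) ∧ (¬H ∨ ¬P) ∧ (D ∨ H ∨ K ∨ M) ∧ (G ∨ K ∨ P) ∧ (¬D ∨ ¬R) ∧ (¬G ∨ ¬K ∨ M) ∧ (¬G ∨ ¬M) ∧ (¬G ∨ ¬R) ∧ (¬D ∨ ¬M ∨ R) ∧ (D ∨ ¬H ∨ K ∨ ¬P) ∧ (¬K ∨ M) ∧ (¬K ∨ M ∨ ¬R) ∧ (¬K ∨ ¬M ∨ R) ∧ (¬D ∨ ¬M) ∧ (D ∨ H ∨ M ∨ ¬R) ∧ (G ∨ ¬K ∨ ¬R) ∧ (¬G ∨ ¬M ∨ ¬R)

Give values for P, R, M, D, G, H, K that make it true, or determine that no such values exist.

P = True; R = True; M = True; D = False; G = False; H = False; K = False

Set P = True.
  then (¬H ∨ ¬P) forces H = False.
Try R = False:
  (D ∨ R) forces D = True.
  (¬D ∨ K ∨ R) forces K = True.
  (G ∨ H ∨ ¬K ∨ R) forces G = True.
  (¬G ∨ ¬K ∨ M) forces M = True.
  clause (¬G ∨ ¬M) is falsified — backtrack.
So R = True.
  then (¬D ∨ ¬R) forces D = False.
  then (¬G ∨ ¬R) forces G = False.
  then (D ∨ H ∨ M ∨ ¬R) forces M = True.
  then (G ∨ ¬K ∨ ¬R) forces K = False.
All clauses satisfied.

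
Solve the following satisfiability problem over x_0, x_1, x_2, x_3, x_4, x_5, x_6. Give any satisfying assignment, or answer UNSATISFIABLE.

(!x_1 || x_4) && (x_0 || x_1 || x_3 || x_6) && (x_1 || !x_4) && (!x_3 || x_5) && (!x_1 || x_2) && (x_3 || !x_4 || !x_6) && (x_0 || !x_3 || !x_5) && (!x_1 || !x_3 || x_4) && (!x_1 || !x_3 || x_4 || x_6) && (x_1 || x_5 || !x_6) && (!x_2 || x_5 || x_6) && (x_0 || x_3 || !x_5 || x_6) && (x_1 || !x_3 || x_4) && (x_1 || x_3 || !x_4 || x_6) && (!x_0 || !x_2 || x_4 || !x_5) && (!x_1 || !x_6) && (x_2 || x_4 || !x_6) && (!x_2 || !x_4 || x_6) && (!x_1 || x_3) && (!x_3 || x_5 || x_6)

x_0=T; x_1=F; x_2=F; x_3=F; x_4=F; x_5=F; x_6=F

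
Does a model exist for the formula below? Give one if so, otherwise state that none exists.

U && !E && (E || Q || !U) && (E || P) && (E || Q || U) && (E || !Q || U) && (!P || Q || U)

Unit clause (U) forces U = True.
Unit clause (!E) forces E = False.
In (E || Q || !U) only Q is left, so Q = True.
In (E || P) only P is left, so P = True.
Check each clause:
  (U): U holds.
  (!E): !E holds.
  (E || Q || !U): Q holds.
  (E || P): P holds.
  (E || Q || U): Q holds.
  (E || !Q || U): U holds.
  (!P || Q || U): Q holds.
All clauses satisfied.

P = True, U = True, Q = True, E = False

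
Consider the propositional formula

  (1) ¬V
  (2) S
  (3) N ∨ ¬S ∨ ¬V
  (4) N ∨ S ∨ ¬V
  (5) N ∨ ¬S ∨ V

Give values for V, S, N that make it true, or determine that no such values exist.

V: False; S: True; N: True

Unit clause (¬V) forces V = False.
Unit clause (S) forces S = True.
In (N ∨ ¬S ∨ V) only N is left, so N = True.
Check each clause:
  (¬V): ¬V holds.
  (S): S holds.
  (N ∨ ¬S ∨ ¬V): N holds.
  (N ∨ S ∨ ¬V): N holds.
  (N ∨ ¬S ∨ V): N holds.
All clauses satisfied.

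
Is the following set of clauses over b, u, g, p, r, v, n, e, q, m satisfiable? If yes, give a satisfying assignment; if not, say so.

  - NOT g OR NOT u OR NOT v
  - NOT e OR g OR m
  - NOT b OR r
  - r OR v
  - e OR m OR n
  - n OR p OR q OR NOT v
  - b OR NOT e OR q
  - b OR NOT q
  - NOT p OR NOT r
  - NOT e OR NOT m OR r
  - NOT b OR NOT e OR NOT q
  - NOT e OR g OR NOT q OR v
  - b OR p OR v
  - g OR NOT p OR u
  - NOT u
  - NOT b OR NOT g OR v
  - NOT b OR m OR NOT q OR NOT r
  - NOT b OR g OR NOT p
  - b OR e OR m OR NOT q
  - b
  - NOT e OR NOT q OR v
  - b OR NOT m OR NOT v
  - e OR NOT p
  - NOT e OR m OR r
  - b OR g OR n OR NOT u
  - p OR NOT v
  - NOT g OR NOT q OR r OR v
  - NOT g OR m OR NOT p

b=T, u=F, g=F, p=F, r=T, v=F, n=F, e=T, q=F, m=T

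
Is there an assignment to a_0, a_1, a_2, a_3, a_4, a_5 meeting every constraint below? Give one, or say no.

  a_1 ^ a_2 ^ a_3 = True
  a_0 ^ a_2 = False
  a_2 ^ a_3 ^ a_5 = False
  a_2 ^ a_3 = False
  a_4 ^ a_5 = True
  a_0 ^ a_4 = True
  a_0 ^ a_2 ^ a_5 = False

a_0=F, a_1=T, a_2=F, a_3=F, a_4=T, a_5=F

a_1 ^ a_2 ^ a_3 = T ^ F ^ F = True ✓
a_0 ^ a_2 = F ^ F = False ✓
a_2 ^ a_3 ^ a_5 = F ^ F ^ F = False ✓
a_2 ^ a_3 = F ^ F = False ✓
a_4 ^ a_5 = T ^ F = True ✓
a_0 ^ a_4 = F ^ T = True ✓
a_0 ^ a_2 ^ a_5 = F ^ F ^ F = False ✓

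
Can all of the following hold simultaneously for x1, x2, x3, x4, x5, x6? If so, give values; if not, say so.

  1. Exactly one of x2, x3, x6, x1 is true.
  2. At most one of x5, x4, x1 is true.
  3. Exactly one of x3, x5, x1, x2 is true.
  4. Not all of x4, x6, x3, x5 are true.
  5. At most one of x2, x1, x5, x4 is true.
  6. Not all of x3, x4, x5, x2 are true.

x1: False, x2: False, x3: True, x4: True, x5: False, x6: False

  (1) {x2, x3, x6, x1}: 1 true — exactly one ✓
  (2) {x5, x4, x1}: 1 true — at most one ✓
  (3) {x3, x5, x1, x2}: 1 true — exactly one ✓
  (4) {x4, x6, x3, x5}: 2/4 true — not all ✓
  (5) {x2, x1, x5, x4}: 1 true — at most one ✓
  (6) {x3, x4, x5, x2}: 2/4 true — not all ✓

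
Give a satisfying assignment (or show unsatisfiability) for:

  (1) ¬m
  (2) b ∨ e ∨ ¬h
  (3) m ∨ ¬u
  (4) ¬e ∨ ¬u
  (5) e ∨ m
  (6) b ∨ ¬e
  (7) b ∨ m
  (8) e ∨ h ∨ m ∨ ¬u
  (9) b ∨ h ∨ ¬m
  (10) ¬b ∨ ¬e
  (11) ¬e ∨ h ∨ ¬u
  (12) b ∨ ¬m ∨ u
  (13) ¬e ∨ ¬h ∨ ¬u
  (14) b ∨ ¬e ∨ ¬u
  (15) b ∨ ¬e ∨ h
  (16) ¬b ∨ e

No satisfying assignment exists.

Case m = True:
  Clause (¬m) is falsified — contradiction.
Case m = False:
  (m ∨ ¬u) forces u = False.
  (e ∨ m) forces e = True.
  (b ∨ ¬e) forces b = True.
  Clause (¬b ∨ ¬e) is falsified — contradiction.
Both cases fail, so the formula is unsatisfiable.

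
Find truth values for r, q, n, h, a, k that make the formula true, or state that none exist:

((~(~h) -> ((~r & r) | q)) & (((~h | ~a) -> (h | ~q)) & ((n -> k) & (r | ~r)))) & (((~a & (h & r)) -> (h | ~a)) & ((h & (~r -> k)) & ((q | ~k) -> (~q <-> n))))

r = True; q = True; n = False; h = True; a = False; k = False

  (~(~h) -> ((~r & r) | q)) & (((~h | ~a) -> (h | ~q)) & ((n -> k) & (r | ~r))) = True
    ~(~h) -> ((~r & r) | q) = True
      ~(~h) = True
        ~h = False
      (~r & r) | q = True
        ~r & r = False
          ~r = False
    ((~h | ~a) -> (h | ~q)) & ((n -> k) & (r | ~r)) = True
      (~h | ~a) -> (h | ~q) = True
        ~h | ~a = True
          ~h = False
          ~a = True
        h | ~q = True
          ~q = False
      (n -> k) & (r | ~r) = True
        n -> k = True
        r | ~r = True
          ~r = False
  ((~a & (h & r)) -> (h | ~a)) & ((h & (~r -> k)) & ((q | ~k) -> (~q <-> n))) = True
    (~a & (h & r)) -> (h | ~a) = True
      ~a & (h & r) = True
        ~a = True
        h & r = True
      h | ~a = True
        ~a = True
    (h & (~r -> k)) & ((q | ~k) -> (~q <-> n)) = True
      h & (~r -> k) = True
        ~r -> k = True
          ~r = False
      (q | ~k) -> (~q <-> n) = True
        q | ~k = True
          ~k = True
        ~q <-> n = True
          ~q = False
Both conjuncts True, so the formula holds.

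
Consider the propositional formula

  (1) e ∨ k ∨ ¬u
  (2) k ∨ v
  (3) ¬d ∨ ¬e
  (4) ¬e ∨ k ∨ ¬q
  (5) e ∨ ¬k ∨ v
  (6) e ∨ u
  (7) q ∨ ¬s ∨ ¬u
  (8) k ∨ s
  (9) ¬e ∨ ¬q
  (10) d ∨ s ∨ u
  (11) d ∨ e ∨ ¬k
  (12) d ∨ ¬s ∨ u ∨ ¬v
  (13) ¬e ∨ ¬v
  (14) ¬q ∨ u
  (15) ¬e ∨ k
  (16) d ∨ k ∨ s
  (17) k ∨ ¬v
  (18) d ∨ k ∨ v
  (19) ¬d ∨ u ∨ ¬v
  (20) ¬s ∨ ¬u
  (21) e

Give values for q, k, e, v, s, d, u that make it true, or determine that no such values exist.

q: False; k: True; e: True; v: False; s: False; d: False; u: True

Unit clause (e) forces e = True.
In (¬d ∨ ¬e) only ¬d is left, so d = False.
In (¬e ∨ ¬q) only ¬q is left, so q = False.
In (¬e ∨ ¬v) only ¬v is left, so v = False.
In (¬e ∨ k) only k is left, so k = True.
Set s = False.
  then (d ∨ s ∨ u) forces u = True.
All clauses satisfied.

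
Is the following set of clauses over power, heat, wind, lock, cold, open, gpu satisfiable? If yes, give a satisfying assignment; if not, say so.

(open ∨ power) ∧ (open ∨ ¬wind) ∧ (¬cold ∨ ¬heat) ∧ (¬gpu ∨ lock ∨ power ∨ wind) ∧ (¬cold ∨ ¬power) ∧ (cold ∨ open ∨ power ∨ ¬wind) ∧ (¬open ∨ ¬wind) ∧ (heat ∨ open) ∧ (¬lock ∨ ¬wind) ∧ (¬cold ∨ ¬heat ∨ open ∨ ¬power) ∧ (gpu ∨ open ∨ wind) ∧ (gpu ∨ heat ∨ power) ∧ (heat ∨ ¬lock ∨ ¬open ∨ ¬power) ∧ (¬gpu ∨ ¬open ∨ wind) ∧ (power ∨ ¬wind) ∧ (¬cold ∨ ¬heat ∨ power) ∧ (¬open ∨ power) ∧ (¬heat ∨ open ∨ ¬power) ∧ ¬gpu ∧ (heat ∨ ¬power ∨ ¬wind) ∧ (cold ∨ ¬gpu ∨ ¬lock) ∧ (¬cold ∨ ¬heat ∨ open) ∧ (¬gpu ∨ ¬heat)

power=T, heat=F, wind=F, lock=F, cold=F, open=T, gpu=F

Unit clause (¬gpu) forces gpu = False.
Set power = True.
  then (¬cold ∨ ¬power) forces cold = False.
Set heat = False.
  then (heat ∨ open) forces open = True.
  then (heat ∨ ¬lock ∨ ¬open ∨ ¬power) forces lock = False.
  then (heat ∨ ¬power ∨ ¬wind) forces wind = False.
All clauses satisfied.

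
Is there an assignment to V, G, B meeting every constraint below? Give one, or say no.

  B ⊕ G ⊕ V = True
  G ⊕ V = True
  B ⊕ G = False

V = True, G = False, B = False

B ⊕ G ⊕ V = F ⊕ F ⊕ T = True ✓
G ⊕ V = F ⊕ T = True ✓
B ⊕ G = F ⊕ F = False ✓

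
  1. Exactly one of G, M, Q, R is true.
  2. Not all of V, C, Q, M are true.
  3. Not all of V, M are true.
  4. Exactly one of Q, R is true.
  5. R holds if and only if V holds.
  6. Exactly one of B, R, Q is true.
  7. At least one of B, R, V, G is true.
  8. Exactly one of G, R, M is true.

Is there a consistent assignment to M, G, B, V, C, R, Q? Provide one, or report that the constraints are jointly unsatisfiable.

M: False; G: False; B: False; V: True; C: True; R: True; Q: False

  (1) {G, M, Q, R}: 1 true — exactly one ✓
  (2) {V, C, Q, M}: 2/4 true — not all ✓
  (3) {V, M}: 1/2 true — not all ✓
  (4) {Q, R}: 1 true — exactly one ✓
  (5) R=T, V=T — same ✓
  (6) {B, R, Q}: 1 true — exactly one ✓
  (7) {B, R, V, G}: 2 true — at least one ✓
  (8) {G, R, M}: 1 true — exactly one ✓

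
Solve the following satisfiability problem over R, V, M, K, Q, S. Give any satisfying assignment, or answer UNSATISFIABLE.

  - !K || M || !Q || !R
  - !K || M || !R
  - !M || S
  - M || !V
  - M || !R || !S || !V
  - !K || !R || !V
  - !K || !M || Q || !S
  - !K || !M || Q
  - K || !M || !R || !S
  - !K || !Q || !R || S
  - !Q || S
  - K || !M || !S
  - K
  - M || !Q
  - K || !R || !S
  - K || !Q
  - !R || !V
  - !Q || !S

R=F, V=F, M=F, K=T, Q=F, S=T

Unit clause (K) forces K = True.
Try R = True:
  (!K || M || !R) forces M = True.
  (!M || S) forces S = True.
  (!K || !R || !V) forces V = False.
  (!K || !M || Q || !S) forces Q = True.
  clause (!Q || !S) is falsified — backtrack.
So R = False.
Set V = False.
Set M = False.
  then (M || !Q) forces Q = False.
Set S = True.
All clauses satisfied.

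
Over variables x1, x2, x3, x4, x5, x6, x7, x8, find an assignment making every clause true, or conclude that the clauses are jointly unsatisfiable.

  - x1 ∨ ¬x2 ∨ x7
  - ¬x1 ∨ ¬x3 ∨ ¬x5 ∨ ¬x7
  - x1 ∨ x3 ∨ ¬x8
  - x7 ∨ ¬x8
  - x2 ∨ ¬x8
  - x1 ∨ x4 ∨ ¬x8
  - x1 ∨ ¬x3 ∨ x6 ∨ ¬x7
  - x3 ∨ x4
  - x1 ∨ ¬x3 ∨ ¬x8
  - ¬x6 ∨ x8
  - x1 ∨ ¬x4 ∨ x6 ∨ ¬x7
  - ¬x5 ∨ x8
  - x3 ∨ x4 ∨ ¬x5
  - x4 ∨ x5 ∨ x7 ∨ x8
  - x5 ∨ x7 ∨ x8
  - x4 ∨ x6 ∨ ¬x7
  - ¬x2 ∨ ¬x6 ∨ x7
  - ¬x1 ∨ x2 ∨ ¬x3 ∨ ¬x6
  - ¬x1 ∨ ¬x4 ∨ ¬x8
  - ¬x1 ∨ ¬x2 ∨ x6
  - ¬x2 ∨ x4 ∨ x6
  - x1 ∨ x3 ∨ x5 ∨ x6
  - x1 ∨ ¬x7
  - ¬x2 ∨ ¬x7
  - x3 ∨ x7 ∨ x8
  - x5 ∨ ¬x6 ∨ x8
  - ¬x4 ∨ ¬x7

Case x8 = True:
  (x7 ∨ ¬x8) forces x7 = True.
  (x2 ∨ ¬x8) forces x2 = True.
  Clause (¬x2 ∨ ¬x7) is falsified — contradiction.
Case x8 = False:
  (¬x6 ∨ x8) forces x6 = False.
  (¬x5 ∨ x8) forces x5 = False.
  (x5 ∨ x7 ∨ x8) forces x7 = True.
  (x4 ∨ x6 ∨ ¬x7) forces x4 = True.
  Clause (¬x4 ∨ ¬x7) is falsified — contradiction.
Both cases fail, so the formula is unsatisfiable.

Unsatisfiable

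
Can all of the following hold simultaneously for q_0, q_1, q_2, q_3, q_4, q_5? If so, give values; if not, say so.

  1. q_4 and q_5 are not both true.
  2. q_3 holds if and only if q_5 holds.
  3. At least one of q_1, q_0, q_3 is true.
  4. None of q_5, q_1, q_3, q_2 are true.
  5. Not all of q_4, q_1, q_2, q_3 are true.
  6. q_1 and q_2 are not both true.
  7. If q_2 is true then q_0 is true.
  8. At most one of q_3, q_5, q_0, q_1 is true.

q_0: True; q_1: False; q_2: False; q_3: False; q_4: True; q_5: False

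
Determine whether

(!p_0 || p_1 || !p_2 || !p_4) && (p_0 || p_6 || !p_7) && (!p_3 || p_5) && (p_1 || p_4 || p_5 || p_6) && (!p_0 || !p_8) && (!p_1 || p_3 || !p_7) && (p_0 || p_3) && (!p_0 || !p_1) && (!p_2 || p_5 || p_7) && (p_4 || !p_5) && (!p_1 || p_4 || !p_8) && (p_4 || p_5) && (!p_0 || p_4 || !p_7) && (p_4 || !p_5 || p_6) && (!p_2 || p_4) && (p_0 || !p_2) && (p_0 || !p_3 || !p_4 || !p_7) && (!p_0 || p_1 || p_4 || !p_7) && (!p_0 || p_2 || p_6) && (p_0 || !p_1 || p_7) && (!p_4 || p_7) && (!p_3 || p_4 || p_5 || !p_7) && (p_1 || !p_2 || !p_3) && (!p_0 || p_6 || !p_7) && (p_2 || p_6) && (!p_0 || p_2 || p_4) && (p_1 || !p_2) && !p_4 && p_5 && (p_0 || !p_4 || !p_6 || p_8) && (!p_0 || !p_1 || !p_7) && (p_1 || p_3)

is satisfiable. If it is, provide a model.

UNSATISFIABLE

Case p_4 = True:
  Clause (!p_4) is falsified — contradiction.
Case p_4 = False:
  (p_4 || !p_5) forces p_5 = False.
  Clause (p_4 || p_5) is falsified — contradiction.
Both cases fail, so the formula is unsatisfiable.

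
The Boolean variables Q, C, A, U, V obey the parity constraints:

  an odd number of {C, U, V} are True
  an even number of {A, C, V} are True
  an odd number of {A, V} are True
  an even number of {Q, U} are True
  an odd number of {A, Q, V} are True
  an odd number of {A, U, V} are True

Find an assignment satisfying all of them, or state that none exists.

Q = False; C = True; A = True; U = False; V = False

{C, U, V}: 1 true → odd ✓
{A, C, V}: 2 true → even ✓
{A, V}: 1 true → odd ✓
{Q, U}: 0 true → even ✓
{A, Q, V}: 1 true → odd ✓
{A, U, V}: 1 true → odd ✓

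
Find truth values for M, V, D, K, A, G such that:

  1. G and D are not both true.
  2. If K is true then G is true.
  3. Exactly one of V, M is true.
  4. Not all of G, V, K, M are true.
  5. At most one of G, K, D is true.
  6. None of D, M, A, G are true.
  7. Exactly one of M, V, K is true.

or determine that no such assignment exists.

M = False, V = True, D = False, K = False, A = False, G = False

  (1) G=F, D=F — not both ✓
  (2) K=F ⇒ G: vacuous ✓
  (3) {V, M}: 1 true — exactly one ✓
  (4) {G, V, K, M}: 1/4 true — not all ✓
  (5) {G, K, D}: 0 true — at most one ✓
  (6) {D, M, A, G}: 0 true — none ✓
  (7) {M, V, K}: 1 true — exactly one ✓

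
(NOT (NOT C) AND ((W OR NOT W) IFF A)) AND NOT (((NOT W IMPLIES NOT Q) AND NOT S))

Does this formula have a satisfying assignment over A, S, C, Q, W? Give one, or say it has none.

A: True, S: True, C: True, Q: True, W: True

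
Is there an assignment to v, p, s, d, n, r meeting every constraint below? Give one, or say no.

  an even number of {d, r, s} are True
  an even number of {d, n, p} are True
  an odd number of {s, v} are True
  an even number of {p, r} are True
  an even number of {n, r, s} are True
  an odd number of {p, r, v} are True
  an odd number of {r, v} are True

v: True, p: False, s: False, d: False, n: False, r: False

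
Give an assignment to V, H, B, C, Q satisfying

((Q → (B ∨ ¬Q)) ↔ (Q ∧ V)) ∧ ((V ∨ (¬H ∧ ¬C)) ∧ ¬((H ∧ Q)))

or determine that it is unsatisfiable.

V = False, H = False, B = False, C = False, Q = True

  (Q → (B ∨ ¬Q)) ↔ (Q ∧ V) = True
    Q → (B ∨ ¬Q) = False
      B ∨ ¬Q = False
        ¬Q = False
    Q ∧ V = False
  (V ∨ (¬H ∧ ¬C)) ∧ ¬((H ∧ Q)) = True
    V ∨ (¬H ∧ ¬C) = True
      ¬H ∧ ¬C = True
        ¬H = True
        ¬C = True
    ¬((H ∧ Q)) = True
      H ∧ Q = False
Both conjuncts True, so the formula holds.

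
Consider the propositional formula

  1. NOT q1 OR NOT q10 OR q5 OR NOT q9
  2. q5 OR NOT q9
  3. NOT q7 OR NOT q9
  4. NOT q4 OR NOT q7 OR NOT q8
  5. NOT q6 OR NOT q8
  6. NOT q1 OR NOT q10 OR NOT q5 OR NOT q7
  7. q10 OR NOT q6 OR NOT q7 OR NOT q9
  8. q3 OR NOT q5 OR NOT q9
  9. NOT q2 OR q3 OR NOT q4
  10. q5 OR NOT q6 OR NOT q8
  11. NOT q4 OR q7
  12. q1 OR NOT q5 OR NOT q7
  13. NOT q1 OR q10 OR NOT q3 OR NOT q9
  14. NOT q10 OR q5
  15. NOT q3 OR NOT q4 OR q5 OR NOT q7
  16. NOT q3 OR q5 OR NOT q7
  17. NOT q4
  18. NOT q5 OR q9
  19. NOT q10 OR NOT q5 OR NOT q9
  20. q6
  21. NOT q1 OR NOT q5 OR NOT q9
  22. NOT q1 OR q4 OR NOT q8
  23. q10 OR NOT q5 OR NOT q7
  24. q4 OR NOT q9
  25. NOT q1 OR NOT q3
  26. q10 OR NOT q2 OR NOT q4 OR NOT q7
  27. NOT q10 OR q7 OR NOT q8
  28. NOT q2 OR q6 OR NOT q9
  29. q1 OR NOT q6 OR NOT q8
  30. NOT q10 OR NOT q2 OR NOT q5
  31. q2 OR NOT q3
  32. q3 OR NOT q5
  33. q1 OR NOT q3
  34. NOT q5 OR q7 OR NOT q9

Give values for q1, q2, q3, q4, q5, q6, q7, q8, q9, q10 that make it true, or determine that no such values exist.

Unit clause (NOT q4) forces q4 = False.
Unit clause (q6) forces q6 = True.
In (q4 OR NOT q9) only NOT q9 is left, so q9 = False.
In (NOT q6 OR NOT q8) only NOT q8 is left, so q8 = False.
In (NOT q5 OR q9) only NOT q5 is left, so q5 = False.
In (NOT q10 OR q5) only NOT q10 is left, so q10 = False.
Set q1 = True.
  then (NOT q1 OR NOT q3) forces q3 = False.
Set q2 = True.
Set q7 = True.
All clauses satisfied.

q1=T; q2=T; q3=F; q4=F; q5=F; q6=T; q7=T; q8=F; q9=F; q10=F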